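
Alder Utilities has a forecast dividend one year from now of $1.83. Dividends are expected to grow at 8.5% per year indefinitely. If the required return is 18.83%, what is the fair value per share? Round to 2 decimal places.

$17.72

Gordon growth model: P₀ = D₁/(r − g), with D₁ = 1.83 given directly.
P₀ = 1.8300 / (0.1883 − 0.085) = 1.8300 / 0.1033 = 17.7154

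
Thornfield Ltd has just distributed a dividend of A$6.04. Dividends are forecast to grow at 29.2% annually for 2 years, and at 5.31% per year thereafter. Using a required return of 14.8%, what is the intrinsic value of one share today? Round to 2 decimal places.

Two-stage DDM. Project D₁…D_2 at 0.292, terminal growth 0.0531, discount at r = 0.148.
D_1 = 7.8037
D_2 = 10.0824
Terminal value at t=2: TV = D_3/(r−g) = 10.6177/(0.148−0.0531) = 111.8833
P₀ = 7.8037/(1+0.148)^1 + 10.0824/(1+0.148)^2 + 111.8833/(1+0.148)^2 = 99.3428

A$99.34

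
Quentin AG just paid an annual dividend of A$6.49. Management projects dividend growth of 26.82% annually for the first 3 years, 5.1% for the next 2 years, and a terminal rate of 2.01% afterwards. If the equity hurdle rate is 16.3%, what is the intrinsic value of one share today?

A$86.75

Three-stage DDM. Project D₁…D_5; terminal Gordon value at t=5 with g = 0.0201; discount at r = 0.163.
D_1 = 8.2306
D_2 = 10.4381
D_3 = 13.2376
D_4 = 13.9127
D_5 = 14.6222
TV_5 = 14.9161/(0.163−0.0201) = 104.3816
P₀ = Σ Dₜ/(1+r)ᵗ + TV_5/(1+r)^5 = 86.7467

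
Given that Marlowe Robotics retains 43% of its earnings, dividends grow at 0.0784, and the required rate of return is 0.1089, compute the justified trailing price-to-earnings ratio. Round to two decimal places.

20.15

Payout ratio b = 1 − 0.43 = 0.57.
Justified trailing P/E = b(1+g)/(r−g) = 0.57×(1+0.0784)/(0.1089−0.0784) = 20.1537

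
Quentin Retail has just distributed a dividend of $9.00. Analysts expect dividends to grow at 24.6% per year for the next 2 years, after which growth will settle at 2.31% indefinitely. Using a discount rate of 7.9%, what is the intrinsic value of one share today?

Two-stage DDM. Project D₁…D_2 at 0.246, terminal growth 0.0231, discount at r = 0.079.
D_1 = 11.2140
D_2 = 13.9726
Terminal value at t=2: TV = D_3/(r−g) = 14.2954/(0.079−0.0231) = 255.7319
P₀ = 11.2140/(1+0.079)^1 + 13.9726/(1+0.079)^2 + 255.7319/(1+0.079)^2 = 242.0499

$242.05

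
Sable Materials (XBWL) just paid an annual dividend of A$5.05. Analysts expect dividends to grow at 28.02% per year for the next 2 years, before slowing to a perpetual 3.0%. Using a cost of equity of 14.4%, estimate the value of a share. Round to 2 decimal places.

Two-stage DDM. Project D₁…D_2 at 0.2802, terminal growth 0.03, discount at r = 0.144.
D_1 = 6.4650
D_2 = 8.2765
Terminal value at t=2: TV = D_3/(r−g) = 8.5248/(0.144−0.03) = 74.7790
P₀ = 6.4650/(1+0.144)^1 + 8.2765/(1+0.144)^2 + 74.7790/(1+0.144)^2 = 69.1136

A$69.11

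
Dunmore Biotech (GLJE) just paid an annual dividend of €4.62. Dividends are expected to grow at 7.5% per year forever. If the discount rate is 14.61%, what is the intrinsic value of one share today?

Gordon growth model: P₀ = D₁/(r − g). D₁ = 4.62 × (1 + 0.075) = 4.9665.
P₀ = 4.9665 / (0.1461 − 0.075) = 4.9665 / 0.0711 = 69.8523

€69.85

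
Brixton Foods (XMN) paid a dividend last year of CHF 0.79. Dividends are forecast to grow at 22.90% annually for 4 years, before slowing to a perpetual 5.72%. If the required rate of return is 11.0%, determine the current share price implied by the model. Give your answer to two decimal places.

CHF 27.87

Two-stage DDM. Project D₁…D_4 at 0.229, terminal growth 0.0572, discount at r = 0.11.
D_1 = 0.9709
D_2 = 1.1932
D_3 = 1.4665
D_4 = 1.8023
Terminal value at t=4: TV = D_5/(r−g) = 1.9054/(0.11−0.0572) = 36.0876
P₀ = 0.9709/(1+0.11)^1 + 1.1932/(1+0.11)^2 + 1.4665/(1+0.11)^3 + 1.8023/(1+0.11)^4 + 36.0876/(1+0.11)^4 = 27.8747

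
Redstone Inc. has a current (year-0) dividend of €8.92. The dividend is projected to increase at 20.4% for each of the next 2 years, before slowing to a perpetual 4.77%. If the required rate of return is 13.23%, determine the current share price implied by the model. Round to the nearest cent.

Two-stage DDM. Project D₁…D_2 at 0.204, terminal growth 0.0477, discount at r = 0.1323.
D_1 = 10.7397
D_2 = 12.9306
Terminal value at t=2: TV = D_3/(r−g) = 13.5474/(0.1323−0.0477) = 160.1343
P₀ = 10.7397/(1+0.1323)^1 + 12.9306/(1+0.1323)^2 + 160.1343/(1+0.1323)^2 = 144.4700

€144.47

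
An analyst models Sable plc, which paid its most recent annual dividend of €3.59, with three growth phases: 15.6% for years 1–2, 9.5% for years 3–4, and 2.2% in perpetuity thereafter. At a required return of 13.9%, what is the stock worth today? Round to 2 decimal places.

€44.17

Three-stage DDM. Project D₁…D_4; terminal Gordon value at t=4 with g = 0.022; discount at r = 0.139.
D_1 = 4.1500
D_2 = 4.7974
D_3 = 5.2532
D_4 = 5.7523
TV_4 = 5.8788/(0.139−0.022) = 50.2462
P₀ = Σ Dₜ/(1+r)ᵗ + TV_4/(1+r)^4 = 44.1688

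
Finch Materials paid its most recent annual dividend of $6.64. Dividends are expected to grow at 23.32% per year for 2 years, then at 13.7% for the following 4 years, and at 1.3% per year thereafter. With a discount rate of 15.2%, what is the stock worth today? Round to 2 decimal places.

Three-stage DDM. Project D₁…D_6; terminal Gordon value at t=6 with g = 0.013; discount at r = 0.152.
D_1 = 8.1884
D_2 = 10.0980
D_3 = 11.4814
D_4 = 13.0544
D_5 = 14.8428
D_6 = 16.8763
TV_6 = 17.0957/(0.152−0.013) = 122.9905
P₀ = Σ Dₜ/(1+r)ᵗ + TV_6/(1+r)^6 = 96.7960

$96.80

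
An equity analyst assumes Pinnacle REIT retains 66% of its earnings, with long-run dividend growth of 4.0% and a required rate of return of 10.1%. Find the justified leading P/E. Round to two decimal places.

5.57

Payout ratio b = 1 − 0.66 = 0.34.
Justified leading P/E = b/(r−g) = 0.34/(0.101−0.04) = 5.5738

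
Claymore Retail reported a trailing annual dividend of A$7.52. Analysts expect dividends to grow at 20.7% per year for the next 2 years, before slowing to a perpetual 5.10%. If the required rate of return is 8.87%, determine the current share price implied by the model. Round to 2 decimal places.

Two-stage DDM. Project D₁…D_2 at 0.207, terminal growth 0.051, discount at r = 0.0887.
D_1 = 9.0766
D_2 = 10.9555
Terminal value at t=2: TV = D_3/(r−g) = 11.5142/(0.0887−0.051) = 305.4174
P₀ = 9.0766/(1+0.0887)^1 + 10.9555/(1+0.0887)^2 + 305.4174/(1+0.0887)^2 = 275.2582

A$275.26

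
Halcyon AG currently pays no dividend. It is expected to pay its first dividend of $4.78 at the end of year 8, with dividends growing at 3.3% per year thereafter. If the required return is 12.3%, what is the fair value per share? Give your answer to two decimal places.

$23.58

Deferred-dividend DDM. At t=7 the remaining stream is a growing perpetuity with first payment D_8 = 4.78.
V_7 = D_8/(r−g) = 4.78/(0.123−0.033) = 53.1111
P₀ = V_7/(1+r)^7 = 53.1111/(1+0.123)^7 = 23.5791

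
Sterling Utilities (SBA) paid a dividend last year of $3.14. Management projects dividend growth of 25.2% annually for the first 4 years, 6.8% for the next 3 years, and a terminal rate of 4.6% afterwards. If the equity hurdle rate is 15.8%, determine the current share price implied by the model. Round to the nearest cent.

Three-stage DDM. Project D₁…D_7; terminal Gordon value at t=7 with g = 0.046; discount at r = 0.158.
D_1 = 3.9313
D_2 = 4.9220
D_3 = 6.1623
D_4 = 7.7152
D_5 = 8.2398
D_6 = 8.8001
D_7 = 9.3985
TV_7 = 9.8309/(0.158−0.046) = 87.7757
P₀ = Σ Dₜ/(1+r)ᵗ + TV_7/(1+r)^7 = 57.7319

$57.73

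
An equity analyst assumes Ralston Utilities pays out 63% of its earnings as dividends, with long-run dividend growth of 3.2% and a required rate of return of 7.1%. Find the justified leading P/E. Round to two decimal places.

Justified leading P/E = b/(r−g) = 0.63/(0.071−0.032) = 16.1538

16.15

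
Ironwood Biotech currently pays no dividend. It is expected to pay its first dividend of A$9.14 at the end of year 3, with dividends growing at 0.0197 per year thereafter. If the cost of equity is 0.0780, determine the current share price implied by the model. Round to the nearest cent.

Deferred-dividend DDM. At t=2 the remaining stream is a growing perpetuity with first payment D_3 = 9.14.
V_2 = D_3/(r−g) = 9.14/(0.078−0.0197) = 156.7753
P₀ = V_2/(1+r)^2 = 156.7753/(1+0.078)^2 = 134.9088

A$134.91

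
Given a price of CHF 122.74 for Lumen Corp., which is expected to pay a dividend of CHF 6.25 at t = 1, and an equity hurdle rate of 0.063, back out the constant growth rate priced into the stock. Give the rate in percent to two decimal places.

From P₀ = D₁/(r − g), the implied growth is g = r − D₁/P₀.
g = 0.063 − 6.25/122.74 = 0.063 − 0.05092 = 0.01208

1.21%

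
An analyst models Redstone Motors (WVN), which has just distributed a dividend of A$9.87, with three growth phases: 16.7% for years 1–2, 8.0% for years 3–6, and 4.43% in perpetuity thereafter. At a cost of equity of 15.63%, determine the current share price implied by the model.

Three-stage DDM. Project D₁…D_6; terminal Gordon value at t=6 with g = 0.0443; discount at r = 0.1563.
D_1 = 11.5183
D_2 = 13.4418
D_3 = 14.5172
D_4 = 15.6786
D_5 = 16.9329
D_6 = 18.2875
TV_6 = 19.0976/(0.1563−0.0443) = 170.5144
P₀ = Σ Dₜ/(1+r)ᵗ + TV_6/(1+r)^6 = 125.3593

A$125.36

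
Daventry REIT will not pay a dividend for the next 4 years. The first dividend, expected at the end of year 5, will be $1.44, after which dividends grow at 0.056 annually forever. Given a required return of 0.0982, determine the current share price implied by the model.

$23.46

Deferred-dividend DDM. At t=4 the remaining stream is a growing perpetuity with first payment D_5 = 1.44.
V_4 = D_5/(r−g) = 1.44/(0.0982−0.056) = 34.1232
P₀ = V_4/(1+r)^4 = 34.1232/(1+0.0982)^4 = 23.4598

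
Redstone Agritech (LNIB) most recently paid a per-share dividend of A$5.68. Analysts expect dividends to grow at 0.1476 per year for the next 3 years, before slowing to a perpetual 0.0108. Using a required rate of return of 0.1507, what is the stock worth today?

Two-stage DDM. Project D₁…D_3 at 0.1476, terminal growth 0.0108, discount at r = 0.1507.
D_1 = 6.5184
D_2 = 7.4805
D_3 = 8.5846
Terminal value at t=3: TV = D_4/(r−g) = 8.6773/(0.1507−0.0108) = 62.0251
P₀ = 6.5184/(1+0.1507)^1 + 7.4805/(1+0.1507)^2 + 8.5846/(1+0.1507)^3 + 62.0251/(1+0.1507)^3 = 57.6565

A$57.66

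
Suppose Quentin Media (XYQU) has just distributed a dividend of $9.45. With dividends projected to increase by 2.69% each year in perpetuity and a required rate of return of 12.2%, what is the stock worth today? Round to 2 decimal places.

Gordon growth model: P₀ = D₁/(r − g). D₁ = 9.45 × (1 + 0.0269) = 9.7042.
P₀ = 9.7042 / (0.122 − 0.0269) = 9.7042 / 0.0951 = 102.0421

$102.04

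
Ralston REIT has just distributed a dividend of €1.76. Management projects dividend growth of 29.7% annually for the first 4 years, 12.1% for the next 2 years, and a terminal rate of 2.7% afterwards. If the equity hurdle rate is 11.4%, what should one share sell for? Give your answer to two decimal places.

€55.63

Three-stage DDM. Project D₁…D_6; terminal Gordon value at t=6 with g = 0.027; discount at r = 0.114.
D_1 = 2.2827
D_2 = 2.9607
D_3 = 3.8400
D_4 = 4.9805
D_5 = 5.5831
D_6 = 6.2587
TV_6 = 6.4277/(0.114−0.027) = 73.8814
P₀ = Σ Dₜ/(1+r)ᵗ + TV_6/(1+r)^6 = 55.6320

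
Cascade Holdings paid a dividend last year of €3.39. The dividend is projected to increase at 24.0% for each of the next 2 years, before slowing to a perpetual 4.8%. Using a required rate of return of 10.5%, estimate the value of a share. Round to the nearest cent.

€86.56

Two-stage DDM. Project D₁…D_2 at 0.24, terminal growth 0.048, discount at r = 0.105.
D_1 = 4.2036
D_2 = 5.2125
Terminal value at t=2: TV = D_3/(r−g) = 5.4627/(0.105−0.048) = 95.8362
P₀ = 4.2036/(1+0.105)^1 + 5.2125/(1+0.105)^2 + 95.8362/(1+0.105)^2 = 86.5614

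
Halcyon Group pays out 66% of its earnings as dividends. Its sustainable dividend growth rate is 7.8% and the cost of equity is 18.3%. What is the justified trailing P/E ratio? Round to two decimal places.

6.78

Justified trailing P/E = b(1+g)/(r−g) = 0.66×(1+0.078)/(0.183−0.078) = 6.7760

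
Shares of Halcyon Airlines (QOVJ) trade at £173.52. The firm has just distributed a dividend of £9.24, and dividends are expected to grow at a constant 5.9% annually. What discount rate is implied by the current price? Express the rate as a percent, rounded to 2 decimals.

11.54%

Rearranging the constant-growth DDM: r = D₁/P₀ + g.
D₁ = 9.24 × (1 + 0.059) = 9.7852.
r = 9.7852 / 173.52 + 0.059 = 0.05639 + 0.059 = 0.11539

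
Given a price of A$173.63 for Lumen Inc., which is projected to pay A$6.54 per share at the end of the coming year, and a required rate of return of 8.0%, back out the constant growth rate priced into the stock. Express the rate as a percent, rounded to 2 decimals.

From P₀ = D₁/(r − g), the implied growth is g = r − D₁/P₀.
g = 0.08 − 6.54/173.63 = 0.08 − 0.03767 = 0.04233

4.23%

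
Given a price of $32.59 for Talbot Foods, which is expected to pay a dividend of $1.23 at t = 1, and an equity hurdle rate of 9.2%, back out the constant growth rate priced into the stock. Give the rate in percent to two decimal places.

From P₀ = D₁/(r − g), the implied growth is g = r − D₁/P₀.
g = 0.092 − 1.23/32.59 = 0.092 − 0.03774 = 0.05426

5.43%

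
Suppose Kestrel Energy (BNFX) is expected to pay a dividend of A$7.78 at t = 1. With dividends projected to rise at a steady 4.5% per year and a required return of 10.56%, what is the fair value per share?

A$128.38

Gordon growth model: P₀ = D₁/(r − g), with D₁ = 7.78 given directly.
P₀ = 7.7800 / (0.1056 − 0.045) = 7.7800 / 0.0606 = 128.3828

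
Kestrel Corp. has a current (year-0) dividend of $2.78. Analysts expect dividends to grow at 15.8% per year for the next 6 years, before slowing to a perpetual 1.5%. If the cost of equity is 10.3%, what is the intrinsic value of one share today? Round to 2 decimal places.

$62.78

Two-stage DDM. Project D₁…D_6 at 0.158, terminal growth 0.015, discount at r = 0.103.
D_1 = 3.2192
D_2 = 3.7279
D_3 = 4.3169
D_4 = 4.9990
D_5 = 5.7888
D_6 = 6.7034
Terminal value at t=6: TV = D_7/(r−g) = 6.8040/(0.103−0.015) = 77.3178
P₀ = 3.2192/(1+0.103)^1 + 3.7279/(1+0.103)^2 + 4.3169/(1+0.103)^3 + 4.9990/(1+0.103)^4 + 5.7888/(1+0.103)^5 + 6.7034/(1+0.103)^6 + 77.3178/(1+0.103)^6 = 62.7819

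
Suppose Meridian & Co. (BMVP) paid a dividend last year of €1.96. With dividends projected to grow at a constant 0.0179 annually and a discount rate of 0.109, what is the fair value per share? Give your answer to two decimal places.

€21.90

Gordon growth model: P₀ = D₁/(r − g). D₁ = 1.96 × (1 + 0.0179) = 1.9951.
P₀ = 1.9951 / (0.109 − 0.0179) = 1.9951 / 0.0911 = 21.8999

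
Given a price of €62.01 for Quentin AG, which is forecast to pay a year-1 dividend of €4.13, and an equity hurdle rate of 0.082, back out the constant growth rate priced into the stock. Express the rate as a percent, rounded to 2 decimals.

From P₀ = D₁/(r − g), the implied growth is g = r − D₁/P₀.
g = 0.082 − 4.13/62.01 = 0.082 − 0.06660 = 0.01540

1.54%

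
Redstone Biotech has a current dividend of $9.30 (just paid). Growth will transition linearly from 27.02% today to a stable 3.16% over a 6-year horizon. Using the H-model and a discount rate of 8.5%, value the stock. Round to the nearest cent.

H-model: P₀ = D₀[(1+g_L) + H(g_S−g_L)]/(r−g_L), with H = 6/2 = 3.
P₀ = 9.30 × [(1+0.0316) + 3×(0.2702−0.0316)] / (0.085−0.0316)
   = 9.30 × 1.7474 / 0.0534 = 304.3225

$304.32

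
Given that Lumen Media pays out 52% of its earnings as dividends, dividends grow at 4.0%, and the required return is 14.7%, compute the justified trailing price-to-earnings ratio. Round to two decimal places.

Justified trailing P/E = b(1+g)/(r−g) = 0.52×(1+0.04)/(0.147−0.04) = 5.0542

5.05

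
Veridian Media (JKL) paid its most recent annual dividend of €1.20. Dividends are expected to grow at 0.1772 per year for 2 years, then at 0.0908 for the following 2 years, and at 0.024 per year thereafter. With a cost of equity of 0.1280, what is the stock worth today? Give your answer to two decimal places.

Three-stage DDM. Project D₁…D_4; terminal Gordon value at t=4 with g = 0.024; discount at r = 0.128.
D_1 = 1.4126
D_2 = 1.6630
D_3 = 1.8140
D_4 = 1.9787
TV_4 = 2.0262/(0.128−0.024) = 19.4822
P₀ = Σ Dₜ/(1+r)ᵗ + TV_4/(1+r)^4 = 17.0791

€17.08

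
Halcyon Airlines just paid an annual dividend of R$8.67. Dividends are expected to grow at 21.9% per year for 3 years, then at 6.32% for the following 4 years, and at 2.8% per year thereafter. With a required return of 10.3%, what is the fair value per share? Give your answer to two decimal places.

R$213.10

Three-stage DDM. Project D₁…D_7; terminal Gordon value at t=7 with g = 0.028; discount at r = 0.103.
D_1 = 10.5687
D_2 = 12.8833
D_3 = 15.7047
D_4 = 16.6973
D_5 = 17.7525
D_6 = 18.8745
D_7 = 20.0674
TV_7 = 20.6292/(0.103−0.028) = 275.0565
P₀ = Σ Dₜ/(1+r)ᵗ + TV_7/(1+r)^7 = 213.0959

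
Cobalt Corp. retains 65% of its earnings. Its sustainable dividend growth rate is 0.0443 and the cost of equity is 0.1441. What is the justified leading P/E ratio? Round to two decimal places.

Payout ratio b = 1 − 0.65 = 0.35.
Justified leading P/E = b/(r−g) = 0.35/(0.1441−0.0443) = 3.5070

3.51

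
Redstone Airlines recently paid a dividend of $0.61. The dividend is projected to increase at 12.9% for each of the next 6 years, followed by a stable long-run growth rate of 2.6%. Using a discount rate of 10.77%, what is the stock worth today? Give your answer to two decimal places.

$12.50

Two-stage DDM. Project D₁…D_6 at 0.129, terminal growth 0.026, discount at r = 0.1077.
D_1 = 0.6887
D_2 = 0.7775
D_3 = 0.8778
D_4 = 0.9911
D_5 = 1.1189
D_6 = 1.2633
Terminal value at t=6: TV = D_7/(r−g) = 1.2961/(0.1077−0.026) = 15.8642
P₀ = 0.6887/(1+0.1077)^1 + 0.7775/(1+0.1077)^2 + 0.8778/(1+0.1077)^3 + 0.9911/(1+0.1077)^4 + 1.1189/(1+0.1077)^5 + 1.2633/(1+0.1077)^6 + 15.8642/(1+0.1077)^6 = 12.5022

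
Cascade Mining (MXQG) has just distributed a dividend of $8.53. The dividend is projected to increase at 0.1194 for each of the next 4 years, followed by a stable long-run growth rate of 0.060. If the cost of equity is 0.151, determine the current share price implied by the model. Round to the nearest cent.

Two-stage DDM. Project D₁…D_4 at 0.1194, terminal growth 0.06, discount at r = 0.151.
D_1 = 9.5485
D_2 = 10.6886
D_3 = 11.9648
D_4 = 13.3934
Terminal value at t=4: TV = D_5/(r−g) = 14.1970/(0.151−0.06) = 156.0108
P₀ = 9.5485/(1+0.151)^1 + 10.6886/(1+0.151)^2 + 11.9648/(1+0.151)^3 + 13.3934/(1+0.151)^4 + 156.0108/(1+0.151)^4 = 120.7317

$120.73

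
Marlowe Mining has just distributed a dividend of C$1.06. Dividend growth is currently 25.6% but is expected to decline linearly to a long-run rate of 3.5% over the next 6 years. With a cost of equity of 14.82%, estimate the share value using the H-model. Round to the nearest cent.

H-model: P₀ = D₀[(1+g_L) + H(g_S−g_L)]/(r−g_L), with H = 6/2 = 3.
P₀ = 1.06 × [(1+0.035) + 3×(0.256−0.035)] / (0.1482−0.035)
   = 1.06 × 1.6980 / 0.1132 = 15.9000

C$15.90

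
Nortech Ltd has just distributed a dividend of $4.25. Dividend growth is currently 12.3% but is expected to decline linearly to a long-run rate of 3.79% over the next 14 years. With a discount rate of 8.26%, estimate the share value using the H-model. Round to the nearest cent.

$155.32

H-model: P₀ = D₀[(1+g_L) + H(g_S−g_L)]/(r−g_L), with H = 14/2 = 7.
P₀ = 4.25 × [(1+0.0379) + 7×(0.123−0.0379)] / (0.0826−0.0379)
   = 4.25 × 1.6336 / 0.0447 = 155.3199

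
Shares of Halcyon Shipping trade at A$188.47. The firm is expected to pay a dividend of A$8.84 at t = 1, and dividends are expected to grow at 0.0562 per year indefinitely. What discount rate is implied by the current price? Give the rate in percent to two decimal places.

10.31%

Rearranging the constant-growth DDM: r = D₁/P₀ + g.
r = 8.8400 / 188.47 + 0.0562 = 0.04690 + 0.0562 = 0.10310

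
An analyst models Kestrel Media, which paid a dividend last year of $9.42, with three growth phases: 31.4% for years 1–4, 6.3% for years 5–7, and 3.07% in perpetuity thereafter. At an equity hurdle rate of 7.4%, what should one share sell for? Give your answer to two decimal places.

Three-stage DDM. Project D₁…D_7; terminal Gordon value at t=7 with g = 0.0307; discount at r = 0.074.
D_1 = 12.3779
D_2 = 16.2645
D_3 = 21.3716
D_4 = 28.0823
D_5 = 29.8515
D_6 = 31.7321
D_7 = 33.7312
TV_7 = 34.7668/(0.074−0.0307) = 802.9279
P₀ = Σ Dₜ/(1+r)ᵗ + TV_7/(1+r)^7 = 613.1464

$613.15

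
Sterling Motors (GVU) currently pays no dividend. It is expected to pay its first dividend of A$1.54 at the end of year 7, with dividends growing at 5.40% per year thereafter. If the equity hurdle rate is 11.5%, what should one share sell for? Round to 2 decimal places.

Deferred-dividend DDM. At t=6 the remaining stream is a growing perpetuity with first payment D_7 = 1.54.
V_6 = D_7/(r−g) = 1.54/(0.115−0.054) = 25.2459
P₀ = V_6/(1+r)^6 = 25.2459/(1+0.115)^6 = 13.1384

A$13.14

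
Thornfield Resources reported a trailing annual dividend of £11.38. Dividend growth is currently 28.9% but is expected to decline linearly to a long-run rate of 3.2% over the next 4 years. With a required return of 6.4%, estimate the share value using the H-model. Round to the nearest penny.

H-model: P₀ = D₀[(1+g_L) + H(g_S−g_L)]/(r−g_L), with H = 4/2 = 2.
P₀ = 11.38 × [(1+0.032) + 2×(0.289−0.032)] / (0.064−0.032)
   = 11.38 × 1.5460 / 0.032 = 549.7963

£549.80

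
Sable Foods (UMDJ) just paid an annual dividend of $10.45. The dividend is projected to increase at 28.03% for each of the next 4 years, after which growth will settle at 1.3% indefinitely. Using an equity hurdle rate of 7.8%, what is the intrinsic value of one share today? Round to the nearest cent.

Two-stage DDM. Project D₁…D_4 at 0.2803, terminal growth 0.013, discount at r = 0.078.
D_1 = 13.3791
D_2 = 17.1293
D_3 = 21.9307
D_4 = 28.0778
Terminal value at t=4: TV = D_5/(r−g) = 28.4428/(0.078−0.013) = 437.5819
P₀ = 13.3791/(1+0.078)^1 + 17.1293/(1+0.078)^2 + 21.9307/(1+0.078)^3 + 28.0778/(1+0.078)^4 + 437.5819/(1+0.078)^4 = 389.4785

$389.48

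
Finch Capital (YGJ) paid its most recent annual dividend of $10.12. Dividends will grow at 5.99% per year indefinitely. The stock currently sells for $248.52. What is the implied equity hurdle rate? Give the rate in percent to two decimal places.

10.31%

Rearranging the constant-growth DDM: r = D₁/P₀ + g.
D₁ = 10.12 × (1 + 0.0599) = 10.7262.
r = 10.7262 / 248.52 + 0.0599 = 0.04316 + 0.0599 = 0.10306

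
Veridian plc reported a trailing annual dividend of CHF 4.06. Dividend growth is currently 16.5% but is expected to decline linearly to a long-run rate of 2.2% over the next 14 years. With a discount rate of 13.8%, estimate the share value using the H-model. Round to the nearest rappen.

CHF 70.80

H-model: P₀ = D₀[(1+g_L) + H(g_S−g_L)]/(r−g_L), with H = 14/2 = 7.
P₀ = 4.06 × [(1+0.022) + 7×(0.165−0.022)] / (0.138−0.022)
   = 4.06 × 2.0230 / 0.116 = 70.8050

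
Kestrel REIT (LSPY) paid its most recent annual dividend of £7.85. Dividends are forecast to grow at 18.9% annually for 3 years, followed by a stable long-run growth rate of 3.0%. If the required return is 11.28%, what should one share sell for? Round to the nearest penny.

£146.04

Two-stage DDM. Project D₁…D_3 at 0.189, terminal growth 0.03, discount at r = 0.1128.
D_1 = 9.3337
D_2 = 11.0977
D_3 = 13.1952
Terminal value at t=3: TV = D_4/(r−g) = 13.5910/(0.1128−0.03) = 164.1429
P₀ = 9.3337/(1+0.1128)^1 + 11.0977/(1+0.1128)^2 + 13.1952/(1+0.1128)^3 + 164.1429/(1+0.1128)^3 = 146.0411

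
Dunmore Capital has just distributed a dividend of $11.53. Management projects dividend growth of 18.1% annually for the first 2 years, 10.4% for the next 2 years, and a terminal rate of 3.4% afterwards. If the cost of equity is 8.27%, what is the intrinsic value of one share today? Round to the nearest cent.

Three-stage DDM. Project D₁…D_4; terminal Gordon value at t=4 with g = 0.034; discount at r = 0.0827.
D_1 = 13.6169
D_2 = 16.0816
D_3 = 17.7541
D_4 = 19.6005
TV_4 = 20.2669/(0.0827−0.034) = 416.1586
P₀ = Σ Dₜ/(1+r)ᵗ + TV_4/(1+r)^4 = 357.3970

$357.40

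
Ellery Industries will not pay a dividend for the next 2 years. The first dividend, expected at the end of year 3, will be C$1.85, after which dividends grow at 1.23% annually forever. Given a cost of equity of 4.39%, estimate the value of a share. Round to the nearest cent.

Deferred-dividend DDM. At t=2 the remaining stream is a growing perpetuity with first payment D_3 = 1.85.
V_2 = D_3/(r−g) = 1.85/(0.0439−0.0123) = 58.5443
P₀ = V_2/(1+r)^2 = 58.5443/(1+0.0439)^2 = 53.7238

C$53.72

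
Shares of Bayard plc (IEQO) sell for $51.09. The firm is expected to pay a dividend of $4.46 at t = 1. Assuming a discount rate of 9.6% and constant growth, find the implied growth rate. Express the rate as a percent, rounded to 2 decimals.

0.87%

From P₀ = D₁/(r − g), the implied growth is g = r − D₁/P₀.
g = 0.096 − 4.46/51.09 = 0.096 − 0.08730 = 0.00870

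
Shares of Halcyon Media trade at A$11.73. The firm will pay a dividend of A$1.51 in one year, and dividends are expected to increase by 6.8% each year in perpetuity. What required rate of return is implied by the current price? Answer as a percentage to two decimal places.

19.67%

Rearranging the constant-growth DDM: r = D₁/P₀ + g.
r = 1.5100 / 11.73 + 0.068 = 0.12873 + 0.068 = 0.19673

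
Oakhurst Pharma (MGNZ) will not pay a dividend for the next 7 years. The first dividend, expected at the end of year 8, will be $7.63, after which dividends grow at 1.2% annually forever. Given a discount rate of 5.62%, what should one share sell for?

$117.73

Deferred-dividend DDM. At t=7 the remaining stream is a growing perpetuity with first payment D_8 = 7.63.
V_7 = D_8/(r−g) = 7.63/(0.0562−0.012) = 172.6244
P₀ = V_7/(1+r)^7 = 172.6244/(1+0.0562)^7 = 117.7278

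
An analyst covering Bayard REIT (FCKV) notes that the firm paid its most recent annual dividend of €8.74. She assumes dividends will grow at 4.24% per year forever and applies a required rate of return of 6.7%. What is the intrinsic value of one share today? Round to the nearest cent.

Gordon growth model: P₀ = D₁/(r − g). D₁ = 8.74 × (1 + 0.0424) = 9.1106.
P₀ = 9.1106 / (0.067 − 0.0424) = 9.1106 / 0.0246 = 370.3486

€370.35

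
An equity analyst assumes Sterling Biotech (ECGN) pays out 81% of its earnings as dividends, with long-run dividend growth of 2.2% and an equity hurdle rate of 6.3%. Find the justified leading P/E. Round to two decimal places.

Justified leading P/E = b/(r−g) = 0.81/(0.063−0.022) = 19.7561

19.76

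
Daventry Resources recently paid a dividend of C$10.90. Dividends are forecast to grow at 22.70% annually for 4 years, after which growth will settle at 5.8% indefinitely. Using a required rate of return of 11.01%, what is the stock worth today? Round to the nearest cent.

Two-stage DDM. Project D₁…D_4 at 0.227, terminal growth 0.058, discount at r = 0.1101.
D_1 = 13.3743
D_2 = 16.4103
D_3 = 20.1354
D_4 = 24.7061
Terminal value at t=4: TV = D_5/(r−g) = 26.1391/(0.1101−0.058) = 501.7099
P₀ = 13.3743/(1+0.1101)^1 + 16.4103/(1+0.1101)^2 + 20.1354/(1+0.1101)^3 + 24.7061/(1+0.1101)^4 + 501.7099/(1+0.1101)^4 = 386.7249

C$386.72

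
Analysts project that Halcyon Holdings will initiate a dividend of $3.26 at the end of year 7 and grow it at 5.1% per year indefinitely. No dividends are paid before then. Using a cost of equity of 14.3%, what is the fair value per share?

$15.89

Deferred-dividend DDM. At t=6 the remaining stream is a growing perpetuity with first payment D_7 = 3.26.
V_6 = D_7/(r−g) = 3.26/(0.143−0.051) = 35.4348
P₀ = V_6/(1+r)^6 = 35.4348/(1+0.143)^6 = 15.8910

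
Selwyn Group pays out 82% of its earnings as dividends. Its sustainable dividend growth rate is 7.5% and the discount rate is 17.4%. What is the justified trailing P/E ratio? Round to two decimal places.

Justified trailing P/E = b(1+g)/(r−g) = 0.82×(1+0.075)/(0.174−0.075) = 8.9040

8.90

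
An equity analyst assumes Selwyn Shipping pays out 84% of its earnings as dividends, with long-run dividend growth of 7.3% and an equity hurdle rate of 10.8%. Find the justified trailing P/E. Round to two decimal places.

Justified trailing P/E = b(1+g)/(r−g) = 0.84×(1+0.073)/(0.108−0.073) = 25.7520

25.75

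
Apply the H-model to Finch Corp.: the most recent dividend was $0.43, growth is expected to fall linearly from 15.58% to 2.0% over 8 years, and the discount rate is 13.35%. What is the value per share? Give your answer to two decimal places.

H-model: P₀ = D₀[(1+g_L) + H(g_S−g_L)]/(r−g_L), with H = 8/2 = 4.
P₀ = 0.43 × [(1+0.02) + 4×(0.1558−0.02)] / (0.1335−0.02)
   = 0.43 × 1.5632 / 0.1135 = 5.9223

$5.92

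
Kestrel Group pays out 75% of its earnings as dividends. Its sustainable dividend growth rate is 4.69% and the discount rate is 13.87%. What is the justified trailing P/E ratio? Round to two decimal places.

8.55

Justified trailing P/E = b(1+g)/(r−g) = 0.75×(1+0.0469)/(0.1387−0.0469) = 8.5531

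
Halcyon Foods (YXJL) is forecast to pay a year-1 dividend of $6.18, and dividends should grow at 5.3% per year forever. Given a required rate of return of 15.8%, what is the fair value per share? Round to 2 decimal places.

Gordon growth model: P₀ = D₁/(r − g), with D₁ = 6.18 given directly.
P₀ = 6.1800 / (0.158 − 0.053) = 6.1800 / 0.105 = 58.8571

$58.86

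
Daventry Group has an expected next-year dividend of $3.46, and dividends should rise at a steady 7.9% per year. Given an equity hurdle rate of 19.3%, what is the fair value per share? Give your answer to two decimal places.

Gordon growth model: P₀ = D₁/(r − g), with D₁ = 3.46 given directly.
P₀ = 3.4600 / (0.193 − 0.079) = 3.4600 / 0.114 = 30.3509

$30.35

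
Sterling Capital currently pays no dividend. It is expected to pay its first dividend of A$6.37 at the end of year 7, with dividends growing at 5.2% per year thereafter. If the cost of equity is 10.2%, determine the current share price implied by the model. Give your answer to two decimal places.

A$71.13

Deferred-dividend DDM. At t=6 the remaining stream is a growing perpetuity with first payment D_7 = 6.37.
V_6 = D_7/(r−g) = 6.37/(0.102−0.052) = 127.4000
P₀ = V_6/(1+r)^6 = 127.4000/(1+0.102)^6 = 71.1344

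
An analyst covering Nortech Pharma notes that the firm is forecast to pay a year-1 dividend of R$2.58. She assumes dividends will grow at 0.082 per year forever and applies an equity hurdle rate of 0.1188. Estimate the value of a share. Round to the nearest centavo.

R$70.11

Gordon growth model: P₀ = D₁/(r − g), with D₁ = 2.58 given directly.
P₀ = 2.5800 / (0.1188 − 0.082) = 2.5800 / 0.0368 = 70.1087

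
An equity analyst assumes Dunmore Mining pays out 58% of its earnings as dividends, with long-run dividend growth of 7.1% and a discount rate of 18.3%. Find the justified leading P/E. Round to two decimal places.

Justified leading P/E = b/(r−g) = 0.58/(0.183−0.071) = 5.1786

5.18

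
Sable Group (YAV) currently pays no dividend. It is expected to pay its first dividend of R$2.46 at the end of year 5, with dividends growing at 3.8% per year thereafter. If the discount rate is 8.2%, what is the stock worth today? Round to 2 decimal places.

R$40.79

Deferred-dividend DDM. At t=4 the remaining stream is a growing perpetuity with first payment D_5 = 2.46.
V_4 = D_5/(r−g) = 2.46/(0.082−0.038) = 55.9091
P₀ = V_4/(1+r)^4 = 55.9091/(1+0.082)^4 = 40.7918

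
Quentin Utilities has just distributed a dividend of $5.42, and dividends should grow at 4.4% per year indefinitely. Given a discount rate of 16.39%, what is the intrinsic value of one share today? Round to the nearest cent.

$47.19

Gordon growth model: P₀ = D₁/(r − g). D₁ = 5.42 × (1 + 0.044) = 5.6585.
P₀ = 5.6585 / (0.1639 − 0.044) = 5.6585 / 0.1199 = 47.1933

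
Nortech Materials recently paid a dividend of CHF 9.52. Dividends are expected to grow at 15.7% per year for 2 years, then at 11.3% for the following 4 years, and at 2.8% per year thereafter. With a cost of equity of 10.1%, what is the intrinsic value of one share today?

Three-stage DDM. Project D₁…D_6; terminal Gordon value at t=6 with g = 0.028; discount at r = 0.101.
D_1 = 11.0146
D_2 = 12.7439
D_3 = 14.1840
D_4 = 15.7868
D_5 = 17.5707
D_6 = 19.5562
TV_6 = 20.1038/(0.101−0.028) = 275.3941
P₀ = Σ Dₜ/(1+r)ᵗ + TV_6/(1+r)^6 = 218.3354

CHF 218.34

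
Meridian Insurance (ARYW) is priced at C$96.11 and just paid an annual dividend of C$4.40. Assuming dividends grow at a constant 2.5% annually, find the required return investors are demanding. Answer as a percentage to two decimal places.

Rearranging the constant-growth DDM: r = D₁/P₀ + g.
D₁ = 4.40 × (1 + 0.025) = 4.5100.
r = 4.5100 / 96.11 + 0.025 = 0.04693 + 0.025 = 0.07193

7.19%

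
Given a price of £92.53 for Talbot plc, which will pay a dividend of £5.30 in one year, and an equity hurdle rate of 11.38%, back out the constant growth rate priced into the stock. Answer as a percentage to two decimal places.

5.65%

From P₀ = D₁/(r − g), the implied growth is g = r − D₁/P₀.
g = 0.1138 − 5.30/92.53 = 0.1138 − 0.05728 = 0.05652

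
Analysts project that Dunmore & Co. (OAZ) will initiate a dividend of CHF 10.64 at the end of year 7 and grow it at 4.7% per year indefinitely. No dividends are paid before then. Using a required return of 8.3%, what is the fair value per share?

CHF 183.18

Deferred-dividend DDM. At t=6 the remaining stream is a growing perpetuity with first payment D_7 = 10.64.
V_6 = D_7/(r−g) = 10.64/(0.083−0.047) = 295.5556
P₀ = V_6/(1+r)^6 = 295.5556/(1+0.083)^6 = 183.1759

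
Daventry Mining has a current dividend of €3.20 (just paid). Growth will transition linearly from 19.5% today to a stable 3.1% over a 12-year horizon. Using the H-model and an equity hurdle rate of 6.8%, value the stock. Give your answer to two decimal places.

H-model: P₀ = D₀[(1+g_L) + H(g_S−g_L)]/(r−g_L), with H = 12/2 = 6.
P₀ = 3.20 × [(1+0.031) + 6×(0.195−0.031)] / (0.068−0.031)
   = 3.20 × 2.0150 / 0.037 = 174.2703

€174.27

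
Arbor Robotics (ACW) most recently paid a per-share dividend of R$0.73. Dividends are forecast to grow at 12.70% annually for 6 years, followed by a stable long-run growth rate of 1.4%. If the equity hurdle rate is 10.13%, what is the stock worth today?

R$14.49

Two-stage DDM. Project D₁…D_6 at 0.127, terminal growth 0.014, discount at r = 0.1013.
D_1 = 0.8227
D_2 = 0.9272
D_3 = 1.0449
D_4 = 1.1777
D_5 = 1.3272
D_6 = 1.4958
Terminal value at t=6: TV = D_7/(r−g) = 1.5167/(0.1013−0.014) = 17.3736
P₀ = 0.8227/(1+0.1013)^1 + 0.9272/(1+0.1013)^2 + 1.0449/(1+0.1013)^3 + 1.1777/(1+0.1013)^4 + 1.3272/(1+0.1013)^5 + 1.4958/(1+0.1013)^6 + 17.3736/(1+0.1013)^6 = 14.4897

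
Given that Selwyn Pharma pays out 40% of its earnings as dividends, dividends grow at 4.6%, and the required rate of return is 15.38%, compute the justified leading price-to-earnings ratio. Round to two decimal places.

3.71

Justified leading P/E = b/(r−g) = 0.40/(0.1538−0.046) = 3.7106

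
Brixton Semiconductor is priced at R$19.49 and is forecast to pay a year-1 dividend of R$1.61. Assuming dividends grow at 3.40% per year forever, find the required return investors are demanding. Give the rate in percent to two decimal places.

Rearranging the constant-growth DDM: r = D₁/P₀ + g.
r = 1.6100 / 19.49 + 0.034 = 0.08261 + 0.034 = 0.11661

11.66%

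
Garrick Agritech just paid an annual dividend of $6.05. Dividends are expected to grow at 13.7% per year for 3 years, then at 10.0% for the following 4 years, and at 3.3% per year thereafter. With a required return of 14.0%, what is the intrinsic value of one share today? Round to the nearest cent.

$90.26

Three-stage DDM. Project D₁…D_7; terminal Gordon value at t=7 with g = 0.033; discount at r = 0.14.
D_1 = 6.8788
D_2 = 7.8213
D_3 = 8.8928
D_4 = 9.7820
D_5 = 10.7602
D_6 = 11.8363
D_7 = 13.0199
TV_7 = 13.4496/(0.14−0.033) = 125.6968
P₀ = Σ Dₜ/(1+r)ᵗ + TV_7/(1+r)^7 = 90.2637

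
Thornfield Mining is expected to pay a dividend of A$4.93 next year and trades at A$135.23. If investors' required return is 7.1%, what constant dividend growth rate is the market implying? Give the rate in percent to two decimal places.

3.45%

From P₀ = D₁/(r − g), the implied growth is g = r − D₁/P₀.
g = 0.071 − 4.93/135.23 = 0.071 − 0.03646 = 0.03454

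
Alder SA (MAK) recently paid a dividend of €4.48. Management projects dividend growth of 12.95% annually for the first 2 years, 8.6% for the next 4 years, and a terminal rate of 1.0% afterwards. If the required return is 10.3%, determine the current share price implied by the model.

€75.31

Three-stage DDM. Project D₁…D_6; terminal Gordon value at t=6 with g = 0.01; discount at r = 0.103.
D_1 = 5.0602
D_2 = 5.7155
D_3 = 6.2070
D_4 = 6.7408
D_5 = 7.3205
D_6 = 7.9500
TV_6 = 8.0295/(0.103−0.01) = 86.3392
P₀ = Σ Dₜ/(1+r)ᵗ + TV_6/(1+r)^6 = 75.3102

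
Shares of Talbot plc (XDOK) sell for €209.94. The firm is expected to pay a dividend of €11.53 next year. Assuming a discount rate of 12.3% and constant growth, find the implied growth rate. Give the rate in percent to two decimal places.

From P₀ = D₁/(r − g), the implied growth is g = r − D₁/P₀.
g = 0.123 − 11.53/209.94 = 0.123 − 0.05492 = 0.06808

6.81%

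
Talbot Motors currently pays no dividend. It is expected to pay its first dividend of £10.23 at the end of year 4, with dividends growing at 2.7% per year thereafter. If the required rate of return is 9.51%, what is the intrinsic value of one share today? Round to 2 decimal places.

Deferred-dividend DDM. At t=3 the remaining stream is a growing perpetuity with first payment D_4 = 10.23.
V_3 = D_4/(r−g) = 10.23/(0.0951−0.027) = 150.2203
P₀ = V_3/(1+r)^3 = 150.2203/(1+0.0951)^3 = 114.3845

£114.38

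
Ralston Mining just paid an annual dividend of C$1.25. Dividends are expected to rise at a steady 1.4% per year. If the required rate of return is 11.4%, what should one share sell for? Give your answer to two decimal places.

Gordon growth model: P₀ = D₁/(r − g). D₁ = 1.25 × (1 + 0.014) = 1.2675.
P₀ = 1.2675 / (0.114 − 0.014) = 1.2675 / 0.1 = 12.6750

C$12.68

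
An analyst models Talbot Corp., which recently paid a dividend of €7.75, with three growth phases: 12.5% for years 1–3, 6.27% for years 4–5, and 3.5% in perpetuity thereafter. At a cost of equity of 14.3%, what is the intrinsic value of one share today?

€97.00

Three-stage DDM. Project D₁…D_5; terminal Gordon value at t=5 with g = 0.035; discount at r = 0.143.
D_1 = 8.7188
D_2 = 9.8086
D_3 = 11.0347
D_4 = 11.7265
D_5 = 12.4618
TV_5 = 12.8980/(0.143−0.035) = 119.4255
P₀ = Σ Dₜ/(1+r)ᵗ + TV_5/(1+r)^5 = 96.9998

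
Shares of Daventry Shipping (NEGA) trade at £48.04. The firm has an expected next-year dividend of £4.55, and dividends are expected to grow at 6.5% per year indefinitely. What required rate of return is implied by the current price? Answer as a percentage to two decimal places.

15.97%

Rearranging the constant-growth DDM: r = D₁/P₀ + g.
r = 4.5500 / 48.04 + 0.065 = 0.09471 + 0.065 = 0.15971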